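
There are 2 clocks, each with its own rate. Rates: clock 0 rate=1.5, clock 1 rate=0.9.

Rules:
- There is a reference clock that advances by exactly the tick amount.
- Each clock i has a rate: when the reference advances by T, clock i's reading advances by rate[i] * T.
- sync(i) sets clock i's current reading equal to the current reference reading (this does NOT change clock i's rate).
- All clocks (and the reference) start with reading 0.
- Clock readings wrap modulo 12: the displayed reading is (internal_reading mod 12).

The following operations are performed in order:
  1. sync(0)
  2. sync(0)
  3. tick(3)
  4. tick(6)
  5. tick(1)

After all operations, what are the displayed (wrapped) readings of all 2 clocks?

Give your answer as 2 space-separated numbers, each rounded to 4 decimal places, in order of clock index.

After op 1 sync(0): ref=0.0000 raw=[0.0000 0.0000]
After op 2 sync(0): ref=0.0000 raw=[0.0000 0.0000]
After op 3 tick(3): ref=3.0000 raw=[4.5000 2.7000]
After op 4 tick(6): ref=9.0000 raw=[13.5000 8.1000]
After op 5 tick(1): ref=10.0000 raw=[15.0000 9.0000]
Wrap final raw readings (mod 12): 15.0000 mod 12 = 3.0000; 9.0000 mod 12 = 9.0000

Answer: 3.0000 9.0000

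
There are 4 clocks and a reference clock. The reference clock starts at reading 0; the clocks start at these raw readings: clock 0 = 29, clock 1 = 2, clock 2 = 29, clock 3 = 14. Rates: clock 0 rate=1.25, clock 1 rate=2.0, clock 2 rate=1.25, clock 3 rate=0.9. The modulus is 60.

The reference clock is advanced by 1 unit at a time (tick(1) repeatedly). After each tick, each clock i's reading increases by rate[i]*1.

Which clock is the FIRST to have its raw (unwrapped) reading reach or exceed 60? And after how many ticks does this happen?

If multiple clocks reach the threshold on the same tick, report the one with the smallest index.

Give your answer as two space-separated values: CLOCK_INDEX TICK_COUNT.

clock 0: start=29, rate=1.25, needs 60-29 = 31; ticks = ceil(31/1.25) = ceil(24.8000) = 25; reading at tick 25 = 29 + 1.25*25 = 60.2500
clock 1: start=2, rate=2.0, needs 60-2 = 58; ticks = ceil(58/2.0) = ceil(29.0000) = 29; reading at tick 29 = 2 + 2.0*29 = 60.0000
clock 2: start=29, rate=1.25, needs 60-29 = 31; ticks = ceil(31/1.25) = ceil(24.8000) = 25; reading at tick 25 = 29 + 1.25*25 = 60.2500
clock 3: start=14, rate=0.9, needs 60-14 = 46; ticks = ceil(46/0.9) = ceil(51.1111) = 52; reading at tick 52 = 14 + 0.9*52 = 60.8000
Minimum tick count = 25; winners = [0, 2]; smallest index = 0

Answer: 0 25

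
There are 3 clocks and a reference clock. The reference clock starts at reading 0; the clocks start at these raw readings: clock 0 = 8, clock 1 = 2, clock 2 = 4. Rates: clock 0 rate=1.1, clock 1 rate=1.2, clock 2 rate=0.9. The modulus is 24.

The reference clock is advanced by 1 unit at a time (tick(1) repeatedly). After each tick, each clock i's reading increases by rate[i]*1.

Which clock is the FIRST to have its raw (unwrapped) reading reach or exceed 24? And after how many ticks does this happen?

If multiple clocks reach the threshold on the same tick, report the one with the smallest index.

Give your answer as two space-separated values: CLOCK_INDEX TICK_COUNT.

Answer: 0 15

Derivation:
clock 0: start=8, rate=1.1, needs 24-8 = 16; ticks = ceil(16/1.1) = ceil(14.5455) = 15; reading at tick 15 = 8 + 1.1*15 = 24.5000
clock 1: start=2, rate=1.2, needs 24-2 = 22; ticks = ceil(22/1.2) = ceil(18.3333) = 19; reading at tick 19 = 2 + 1.2*19 = 24.8000
clock 2: start=4, rate=0.9, needs 24-4 = 20; ticks = ceil(20/0.9) = ceil(22.2222) = 23; reading at tick 23 = 4 + 0.9*23 = 24.7000
Minimum tick count = 15; winners = [0]; smallest index = 0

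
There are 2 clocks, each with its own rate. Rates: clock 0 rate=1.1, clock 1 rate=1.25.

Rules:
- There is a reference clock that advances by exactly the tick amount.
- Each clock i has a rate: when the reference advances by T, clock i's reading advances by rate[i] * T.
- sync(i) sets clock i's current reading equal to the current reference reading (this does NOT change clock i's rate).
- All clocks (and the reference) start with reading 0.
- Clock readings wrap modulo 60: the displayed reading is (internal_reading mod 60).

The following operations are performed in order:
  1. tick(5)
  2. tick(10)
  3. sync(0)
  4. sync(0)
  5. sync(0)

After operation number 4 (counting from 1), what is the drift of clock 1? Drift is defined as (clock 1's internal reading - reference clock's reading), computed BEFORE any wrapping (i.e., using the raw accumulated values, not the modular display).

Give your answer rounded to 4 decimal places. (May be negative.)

Answer: 3.7500

Derivation:
After op 1 tick(5): ref=5.0000 raw=[5.5000 6.2500]
After op 2 tick(10): ref=15.0000 raw=[16.5000 18.7500]
After op 3 sync(0): ref=15.0000 raw=[15.0000 18.7500]
After op 4 sync(0): ref=15.0000 raw=[15.0000 18.7500]
Drift of clock 1 after op 4: 18.7500 - 15.0000 = 3.7500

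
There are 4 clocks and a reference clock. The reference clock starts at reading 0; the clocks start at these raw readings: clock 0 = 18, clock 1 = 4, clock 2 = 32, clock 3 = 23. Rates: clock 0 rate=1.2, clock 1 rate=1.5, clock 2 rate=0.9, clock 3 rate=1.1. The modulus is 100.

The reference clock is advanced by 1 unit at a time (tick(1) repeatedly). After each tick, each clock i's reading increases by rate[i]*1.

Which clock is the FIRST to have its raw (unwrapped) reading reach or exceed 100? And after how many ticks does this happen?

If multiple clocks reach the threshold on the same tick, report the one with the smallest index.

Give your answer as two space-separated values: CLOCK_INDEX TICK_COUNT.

Answer: 1 64

Derivation:
clock 0: start=18, rate=1.2, needs 100-18 = 82; ticks = ceil(82/1.2) = ceil(68.3333) = 69; reading at tick 69 = 18 + 1.2*69 = 100.8000
clock 1: start=4, rate=1.5, needs 100-4 = 96; ticks = ceil(96/1.5) = ceil(64.0000) = 64; reading at tick 64 = 4 + 1.5*64 = 100.0000
clock 2: start=32, rate=0.9, needs 100-32 = 68; ticks = ceil(68/0.9) = ceil(75.5556) = 76; reading at tick 76 = 32 + 0.9*76 = 100.4000
clock 3: start=23, rate=1.1, needs 100-23 = 77; ticks = ceil(77/1.1) = ceil(70.0000) = 70; reading at tick 70 = 23 + 1.1*70 = 100.0000
Minimum tick count = 64; winners = [1]; smallest index = 1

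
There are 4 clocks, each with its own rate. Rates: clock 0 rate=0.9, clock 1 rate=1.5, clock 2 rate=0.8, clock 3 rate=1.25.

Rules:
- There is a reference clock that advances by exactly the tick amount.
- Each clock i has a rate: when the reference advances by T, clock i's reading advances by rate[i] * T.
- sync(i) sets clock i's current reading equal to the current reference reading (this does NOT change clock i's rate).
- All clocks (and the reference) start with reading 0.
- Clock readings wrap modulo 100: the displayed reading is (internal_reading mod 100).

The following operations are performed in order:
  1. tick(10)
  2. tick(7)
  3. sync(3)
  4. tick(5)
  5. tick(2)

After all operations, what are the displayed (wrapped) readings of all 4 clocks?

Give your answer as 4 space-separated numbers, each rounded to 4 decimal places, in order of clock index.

After op 1 tick(10): ref=10.0000 raw=[9.0000 15.0000 8.0000 12.5000]
After op 2 tick(7): ref=17.0000 raw=[15.3000 25.5000 13.6000 21.2500]
After op 3 sync(3): ref=17.0000 raw=[15.3000 25.5000 13.6000 17.0000]
After op 4 tick(5): ref=22.0000 raw=[19.8000 33.0000 17.6000 23.2500]
After op 5 tick(2): ref=24.0000 raw=[21.6000 36.0000 19.2000 25.7500]
Wrap final raw readings (mod 100): 21.6000 mod 100 = 21.6000; 36.0000 mod 100 = 36.0000; 19.2000 mod 100 = 19.2000; 25.7500 mod 100 = 25.7500

Answer: 21.6000 36.0000 19.2000 25.7500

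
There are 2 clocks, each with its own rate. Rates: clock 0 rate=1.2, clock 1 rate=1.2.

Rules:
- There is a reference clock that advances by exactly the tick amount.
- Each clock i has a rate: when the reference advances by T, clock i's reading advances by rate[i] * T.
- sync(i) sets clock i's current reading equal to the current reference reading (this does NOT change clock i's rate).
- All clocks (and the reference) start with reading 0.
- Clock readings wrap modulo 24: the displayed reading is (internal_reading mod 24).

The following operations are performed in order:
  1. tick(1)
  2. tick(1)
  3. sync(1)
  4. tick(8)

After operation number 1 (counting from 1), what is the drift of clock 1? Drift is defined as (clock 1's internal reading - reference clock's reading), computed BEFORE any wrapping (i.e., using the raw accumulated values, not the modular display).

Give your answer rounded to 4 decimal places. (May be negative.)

After op 1 tick(1): ref=1.0000 raw=[1.2000 1.2000]
Drift of clock 1 after op 1: 1.2000 - 1.0000 = 0.2000

Answer: 0.2000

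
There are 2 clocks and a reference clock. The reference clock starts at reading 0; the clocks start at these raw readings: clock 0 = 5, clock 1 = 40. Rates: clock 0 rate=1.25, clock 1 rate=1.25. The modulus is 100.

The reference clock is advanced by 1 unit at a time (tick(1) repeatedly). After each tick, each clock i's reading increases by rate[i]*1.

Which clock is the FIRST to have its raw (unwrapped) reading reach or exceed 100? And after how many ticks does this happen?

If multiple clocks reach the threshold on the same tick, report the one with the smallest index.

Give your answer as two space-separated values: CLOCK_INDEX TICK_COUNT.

clock 0: start=5, rate=1.25, needs 100-5 = 95; ticks = ceil(95/1.25) = ceil(76.0000) = 76; reading at tick 76 = 5 + 1.25*76 = 100.0000
clock 1: start=40, rate=1.25, needs 100-40 = 60; ticks = ceil(60/1.25) = ceil(48.0000) = 48; reading at tick 48 = 40 + 1.25*48 = 100.0000
Minimum tick count = 48; winners = [1]; smallest index = 1

Answer: 1 48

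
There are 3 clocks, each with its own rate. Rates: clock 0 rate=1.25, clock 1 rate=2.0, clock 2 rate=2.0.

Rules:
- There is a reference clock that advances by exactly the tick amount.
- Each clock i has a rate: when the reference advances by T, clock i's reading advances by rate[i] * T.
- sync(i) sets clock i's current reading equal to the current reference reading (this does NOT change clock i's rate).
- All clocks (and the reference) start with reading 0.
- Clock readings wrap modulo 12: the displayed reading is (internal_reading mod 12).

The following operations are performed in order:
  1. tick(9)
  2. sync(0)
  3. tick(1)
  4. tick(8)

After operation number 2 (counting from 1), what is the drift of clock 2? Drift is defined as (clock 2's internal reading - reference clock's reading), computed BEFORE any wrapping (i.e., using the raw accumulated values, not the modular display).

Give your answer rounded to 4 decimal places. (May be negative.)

Answer: 9.0000

Derivation:
After op 1 tick(9): ref=9.0000 raw=[11.2500 18.0000 18.0000]
After op 2 sync(0): ref=9.0000 raw=[9.0000 18.0000 18.0000]
Drift of clock 2 after op 2: 18.0000 - 9.0000 = 9.0000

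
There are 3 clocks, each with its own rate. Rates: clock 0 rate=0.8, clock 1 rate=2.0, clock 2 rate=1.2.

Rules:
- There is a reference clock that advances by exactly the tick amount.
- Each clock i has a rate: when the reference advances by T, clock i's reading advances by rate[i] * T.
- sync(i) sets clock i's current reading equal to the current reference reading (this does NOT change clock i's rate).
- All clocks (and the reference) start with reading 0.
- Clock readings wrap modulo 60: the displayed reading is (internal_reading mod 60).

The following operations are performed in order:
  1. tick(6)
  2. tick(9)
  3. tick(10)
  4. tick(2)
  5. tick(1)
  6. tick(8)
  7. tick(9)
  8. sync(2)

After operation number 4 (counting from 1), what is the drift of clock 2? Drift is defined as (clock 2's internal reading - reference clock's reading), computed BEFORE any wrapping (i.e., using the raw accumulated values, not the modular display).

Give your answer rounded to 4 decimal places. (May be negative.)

After op 1 tick(6): ref=6.0000 raw=[4.8000 12.0000 7.2000]
After op 2 tick(9): ref=15.0000 raw=[12.0000 30.0000 18.0000]
After op 3 tick(10): ref=25.0000 raw=[20.0000 50.0000 30.0000]
After op 4 tick(2): ref=27.0000 raw=[21.6000 54.0000 32.4000]
Drift of clock 2 after op 4: 32.4000 - 27.0000 = 5.4000

Answer: 5.4000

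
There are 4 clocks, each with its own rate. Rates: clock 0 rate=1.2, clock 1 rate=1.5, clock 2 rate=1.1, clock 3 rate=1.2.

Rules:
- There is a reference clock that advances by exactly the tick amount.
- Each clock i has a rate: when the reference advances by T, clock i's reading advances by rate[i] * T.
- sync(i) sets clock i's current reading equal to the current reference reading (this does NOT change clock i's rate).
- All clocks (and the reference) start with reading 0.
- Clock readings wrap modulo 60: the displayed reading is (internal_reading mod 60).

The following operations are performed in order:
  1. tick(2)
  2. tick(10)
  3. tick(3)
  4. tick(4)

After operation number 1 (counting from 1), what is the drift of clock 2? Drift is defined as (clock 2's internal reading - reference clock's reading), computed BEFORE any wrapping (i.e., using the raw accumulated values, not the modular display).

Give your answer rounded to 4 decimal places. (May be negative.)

After op 1 tick(2): ref=2.0000 raw=[2.4000 3.0000 2.2000 2.4000]
Drift of clock 2 after op 1: 2.2000 - 2.0000 = 0.2000

Answer: 0.2000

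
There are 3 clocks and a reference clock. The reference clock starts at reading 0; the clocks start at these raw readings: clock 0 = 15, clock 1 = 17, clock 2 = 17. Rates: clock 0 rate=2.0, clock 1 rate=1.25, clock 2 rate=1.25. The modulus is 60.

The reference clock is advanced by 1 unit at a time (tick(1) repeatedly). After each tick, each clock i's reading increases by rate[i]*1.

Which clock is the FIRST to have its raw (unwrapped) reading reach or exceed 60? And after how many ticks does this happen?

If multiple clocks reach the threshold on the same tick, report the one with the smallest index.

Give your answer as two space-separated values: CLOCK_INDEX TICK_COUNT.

clock 0: start=15, rate=2.0, needs 60-15 = 45; ticks = ceil(45/2.0) = ceil(22.5000) = 23; reading at tick 23 = 15 + 2.0*23 = 61.0000
clock 1: start=17, rate=1.25, needs 60-17 = 43; ticks = ceil(43/1.25) = ceil(34.4000) = 35; reading at tick 35 = 17 + 1.25*35 = 60.7500
clock 2: start=17, rate=1.25, needs 60-17 = 43; ticks = ceil(43/1.25) = ceil(34.4000) = 35; reading at tick 35 = 17 + 1.25*35 = 60.7500
Minimum tick count = 23; winners = [0]; smallest index = 0

Answer: 0 23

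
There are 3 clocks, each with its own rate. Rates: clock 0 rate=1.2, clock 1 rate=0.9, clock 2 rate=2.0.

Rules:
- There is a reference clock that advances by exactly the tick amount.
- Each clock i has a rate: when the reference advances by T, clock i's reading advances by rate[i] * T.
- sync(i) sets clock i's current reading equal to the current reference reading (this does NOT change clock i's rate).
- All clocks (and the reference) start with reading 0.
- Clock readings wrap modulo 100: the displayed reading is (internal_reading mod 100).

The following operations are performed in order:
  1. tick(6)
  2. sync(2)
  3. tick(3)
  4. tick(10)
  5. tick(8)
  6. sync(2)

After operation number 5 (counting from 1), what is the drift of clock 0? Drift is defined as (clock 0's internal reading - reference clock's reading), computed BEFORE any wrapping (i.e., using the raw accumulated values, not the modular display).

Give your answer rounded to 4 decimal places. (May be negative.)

Answer: 5.4000

Derivation:
After op 1 tick(6): ref=6.0000 raw=[7.2000 5.4000 12.0000]
After op 2 sync(2): ref=6.0000 raw=[7.2000 5.4000 6.0000]
After op 3 tick(3): ref=9.0000 raw=[10.8000 8.1000 12.0000]
After op 4 tick(10): ref=19.0000 raw=[22.8000 17.1000 32.0000]
After op 5 tick(8): ref=27.0000 raw=[32.4000 24.3000 48.0000]
Drift of clock 0 after op 5: 32.4000 - 27.0000 = 5.4000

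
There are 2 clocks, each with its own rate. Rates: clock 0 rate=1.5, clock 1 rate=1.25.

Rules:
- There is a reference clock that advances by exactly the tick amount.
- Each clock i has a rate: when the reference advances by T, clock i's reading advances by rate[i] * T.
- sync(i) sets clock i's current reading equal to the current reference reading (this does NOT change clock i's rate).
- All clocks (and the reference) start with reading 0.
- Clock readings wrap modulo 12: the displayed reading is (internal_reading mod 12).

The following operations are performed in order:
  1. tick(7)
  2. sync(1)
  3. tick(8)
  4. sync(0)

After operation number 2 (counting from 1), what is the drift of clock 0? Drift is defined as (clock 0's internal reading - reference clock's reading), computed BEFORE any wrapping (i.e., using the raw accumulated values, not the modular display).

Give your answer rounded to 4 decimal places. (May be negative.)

Answer: 3.5000

Derivation:
After op 1 tick(7): ref=7.0000 raw=[10.5000 8.7500]
After op 2 sync(1): ref=7.0000 raw=[10.5000 7.0000]
Drift of clock 0 after op 2: 10.5000 - 7.0000 = 3.5000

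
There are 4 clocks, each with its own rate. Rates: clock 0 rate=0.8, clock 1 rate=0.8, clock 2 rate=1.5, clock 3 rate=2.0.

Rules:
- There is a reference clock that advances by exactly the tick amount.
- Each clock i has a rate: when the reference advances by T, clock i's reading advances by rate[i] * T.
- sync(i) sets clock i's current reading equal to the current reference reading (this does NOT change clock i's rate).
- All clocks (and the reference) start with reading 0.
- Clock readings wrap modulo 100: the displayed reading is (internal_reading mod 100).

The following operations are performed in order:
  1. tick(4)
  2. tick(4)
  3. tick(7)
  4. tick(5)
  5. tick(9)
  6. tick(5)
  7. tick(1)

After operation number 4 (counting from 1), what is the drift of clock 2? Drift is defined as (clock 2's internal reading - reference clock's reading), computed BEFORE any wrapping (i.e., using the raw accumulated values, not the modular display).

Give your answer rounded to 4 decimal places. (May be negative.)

Answer: 10.0000

Derivation:
After op 1 tick(4): ref=4.0000 raw=[3.2000 3.2000 6.0000 8.0000]
After op 2 tick(4): ref=8.0000 raw=[6.4000 6.4000 12.0000 16.0000]
After op 3 tick(7): ref=15.0000 raw=[12.0000 12.0000 22.5000 30.0000]
After op 4 tick(5): ref=20.0000 raw=[16.0000 16.0000 30.0000 40.0000]
Drift of clock 2 after op 4: 30.0000 - 20.0000 = 10.0000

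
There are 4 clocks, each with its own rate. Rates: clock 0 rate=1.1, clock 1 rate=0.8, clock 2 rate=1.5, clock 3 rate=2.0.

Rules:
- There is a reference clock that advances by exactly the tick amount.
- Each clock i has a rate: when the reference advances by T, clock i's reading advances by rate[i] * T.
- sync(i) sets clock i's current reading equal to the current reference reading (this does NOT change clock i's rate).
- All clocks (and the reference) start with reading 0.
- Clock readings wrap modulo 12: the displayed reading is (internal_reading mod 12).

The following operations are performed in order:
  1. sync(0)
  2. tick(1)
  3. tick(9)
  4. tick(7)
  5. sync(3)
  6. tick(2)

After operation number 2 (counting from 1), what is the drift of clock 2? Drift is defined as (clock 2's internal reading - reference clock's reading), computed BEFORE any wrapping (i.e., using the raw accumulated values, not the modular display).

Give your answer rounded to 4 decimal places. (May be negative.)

After op 1 sync(0): ref=0.0000 raw=[0.0000 0.0000 0.0000 0.0000]
After op 2 tick(1): ref=1.0000 raw=[1.1000 0.8000 1.5000 2.0000]
Drift of clock 2 after op 2: 1.5000 - 1.0000 = 0.5000

Answer: 0.5000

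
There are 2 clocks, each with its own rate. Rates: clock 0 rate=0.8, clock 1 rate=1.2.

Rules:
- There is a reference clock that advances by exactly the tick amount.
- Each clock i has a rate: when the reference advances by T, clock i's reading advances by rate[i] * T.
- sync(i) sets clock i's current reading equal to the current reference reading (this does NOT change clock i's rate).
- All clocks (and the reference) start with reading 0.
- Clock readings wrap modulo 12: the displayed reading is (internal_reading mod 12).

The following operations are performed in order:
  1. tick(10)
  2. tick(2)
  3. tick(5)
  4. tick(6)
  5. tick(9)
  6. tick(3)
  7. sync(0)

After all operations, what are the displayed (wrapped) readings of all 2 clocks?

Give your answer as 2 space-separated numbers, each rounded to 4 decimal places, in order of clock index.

After op 1 tick(10): ref=10.0000 raw=[8.0000 12.0000]
After op 2 tick(2): ref=12.0000 raw=[9.6000 14.4000]
After op 3 tick(5): ref=17.0000 raw=[13.6000 20.4000]
After op 4 tick(6): ref=23.0000 raw=[18.4000 27.6000]
After op 5 tick(9): ref=32.0000 raw=[25.6000 38.4000]
After op 6 tick(3): ref=35.0000 raw=[28.0000 42.0000]
After op 7 sync(0): ref=35.0000 raw=[35.0000 42.0000]
Wrap final raw readings (mod 12): 35.0000 mod 12 = 11.0000; 42.0000 mod 12 = 6.0000

Answer: 11.0000 6.0000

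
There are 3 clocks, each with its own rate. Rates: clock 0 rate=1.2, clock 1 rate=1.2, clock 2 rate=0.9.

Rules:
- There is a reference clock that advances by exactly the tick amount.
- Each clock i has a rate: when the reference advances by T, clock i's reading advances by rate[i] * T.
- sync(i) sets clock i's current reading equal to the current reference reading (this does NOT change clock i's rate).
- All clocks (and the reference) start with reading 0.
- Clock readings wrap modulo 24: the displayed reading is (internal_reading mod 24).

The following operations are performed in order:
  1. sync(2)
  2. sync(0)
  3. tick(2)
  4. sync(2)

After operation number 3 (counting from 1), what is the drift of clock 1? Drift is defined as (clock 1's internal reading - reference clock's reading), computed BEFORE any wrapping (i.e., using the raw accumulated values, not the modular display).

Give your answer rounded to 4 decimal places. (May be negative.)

Answer: 0.4000

Derivation:
After op 1 sync(2): ref=0.0000 raw=[0.0000 0.0000 0.0000]
After op 2 sync(0): ref=0.0000 raw=[0.0000 0.0000 0.0000]
After op 3 tick(2): ref=2.0000 raw=[2.4000 2.4000 1.8000]
Drift of clock 1 after op 3: 2.4000 - 2.0000 = 0.4000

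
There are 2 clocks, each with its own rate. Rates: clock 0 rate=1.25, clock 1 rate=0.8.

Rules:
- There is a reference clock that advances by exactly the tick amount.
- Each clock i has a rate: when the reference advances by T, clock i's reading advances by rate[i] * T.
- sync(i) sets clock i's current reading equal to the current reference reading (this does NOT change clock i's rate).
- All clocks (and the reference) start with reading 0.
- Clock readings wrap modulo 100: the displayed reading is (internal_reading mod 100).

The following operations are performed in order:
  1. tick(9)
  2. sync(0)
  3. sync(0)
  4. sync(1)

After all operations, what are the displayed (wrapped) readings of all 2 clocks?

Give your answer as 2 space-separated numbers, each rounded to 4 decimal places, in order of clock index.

After op 1 tick(9): ref=9.0000 raw=[11.2500 7.2000]
After op 2 sync(0): ref=9.0000 raw=[9.0000 7.2000]
After op 3 sync(0): ref=9.0000 raw=[9.0000 7.2000]
After op 4 sync(1): ref=9.0000 raw=[9.0000 9.0000]
Wrap final raw readings (mod 100): 9.0000 mod 100 = 9.0000; 9.0000 mod 100 = 9.0000

Answer: 9.0000 9.0000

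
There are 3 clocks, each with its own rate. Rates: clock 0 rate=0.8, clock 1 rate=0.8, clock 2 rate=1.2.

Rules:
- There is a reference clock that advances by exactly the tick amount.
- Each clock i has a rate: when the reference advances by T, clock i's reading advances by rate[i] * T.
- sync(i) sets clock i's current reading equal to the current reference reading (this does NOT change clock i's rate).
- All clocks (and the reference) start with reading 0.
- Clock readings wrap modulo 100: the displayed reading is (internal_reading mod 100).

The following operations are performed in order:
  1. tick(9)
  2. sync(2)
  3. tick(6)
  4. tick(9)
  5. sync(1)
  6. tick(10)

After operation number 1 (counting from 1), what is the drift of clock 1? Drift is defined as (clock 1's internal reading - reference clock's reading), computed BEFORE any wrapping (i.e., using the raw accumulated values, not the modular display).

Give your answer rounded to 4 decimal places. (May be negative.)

After op 1 tick(9): ref=9.0000 raw=[7.2000 7.2000 10.8000]
Drift of clock 1 after op 1: 7.2000 - 9.0000 = -1.8000

Answer: -1.8000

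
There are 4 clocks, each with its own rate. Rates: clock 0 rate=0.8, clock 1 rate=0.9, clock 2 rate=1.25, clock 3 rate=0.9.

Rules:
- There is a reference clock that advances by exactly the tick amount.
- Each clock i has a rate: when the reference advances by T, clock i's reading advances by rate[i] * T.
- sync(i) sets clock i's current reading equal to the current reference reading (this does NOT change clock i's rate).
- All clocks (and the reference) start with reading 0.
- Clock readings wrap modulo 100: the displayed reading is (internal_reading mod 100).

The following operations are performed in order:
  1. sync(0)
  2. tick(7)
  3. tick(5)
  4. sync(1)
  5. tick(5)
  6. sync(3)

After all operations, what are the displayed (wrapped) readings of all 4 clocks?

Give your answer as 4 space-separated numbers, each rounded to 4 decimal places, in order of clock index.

Answer: 13.6000 16.5000 21.2500 17.0000

Derivation:
After op 1 sync(0): ref=0.0000 raw=[0.0000 0.0000 0.0000 0.0000]
After op 2 tick(7): ref=7.0000 raw=[5.6000 6.3000 8.7500 6.3000]
After op 3 tick(5): ref=12.0000 raw=[9.6000 10.8000 15.0000 10.8000]
After op 4 sync(1): ref=12.0000 raw=[9.6000 12.0000 15.0000 10.8000]
After op 5 tick(5): ref=17.0000 raw=[13.6000 16.5000 21.2500 15.3000]
After op 6 sync(3): ref=17.0000 raw=[13.6000 16.5000 21.2500 17.0000]
Wrap final raw readings (mod 100): 13.6000 mod 100 = 13.6000; 16.5000 mod 100 = 16.5000; 21.2500 mod 100 = 21.2500; 17.0000 mod 100 = 17.0000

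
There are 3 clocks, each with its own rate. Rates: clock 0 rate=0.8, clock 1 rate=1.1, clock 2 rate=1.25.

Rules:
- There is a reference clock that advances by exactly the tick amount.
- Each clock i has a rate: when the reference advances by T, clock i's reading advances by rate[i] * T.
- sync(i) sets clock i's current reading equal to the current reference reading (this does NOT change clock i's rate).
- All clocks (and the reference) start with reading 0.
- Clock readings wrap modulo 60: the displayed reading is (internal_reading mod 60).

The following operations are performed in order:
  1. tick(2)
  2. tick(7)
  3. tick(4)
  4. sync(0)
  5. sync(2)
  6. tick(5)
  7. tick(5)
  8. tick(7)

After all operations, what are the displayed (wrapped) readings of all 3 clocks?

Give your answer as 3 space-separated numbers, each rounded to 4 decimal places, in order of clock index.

After op 1 tick(2): ref=2.0000 raw=[1.6000 2.2000 2.5000]
After op 2 tick(7): ref=9.0000 raw=[7.2000 9.9000 11.2500]
After op 3 tick(4): ref=13.0000 raw=[10.4000 14.3000 16.2500]
After op 4 sync(0): ref=13.0000 raw=[13.0000 14.3000 16.2500]
After op 5 sync(2): ref=13.0000 raw=[13.0000 14.3000 13.0000]
After op 6 tick(5): ref=18.0000 raw=[17.0000 19.8000 19.2500]
After op 7 tick(5): ref=23.0000 raw=[21.0000 25.3000 25.5000]
After op 8 tick(7): ref=30.0000 raw=[26.6000 33.0000 34.2500]
Wrap final raw readings (mod 60): 26.6000 mod 60 = 26.6000; 33.0000 mod 60 = 33.0000; 34.2500 mod 60 = 34.2500

Answer: 26.6000 33.0000 34.2500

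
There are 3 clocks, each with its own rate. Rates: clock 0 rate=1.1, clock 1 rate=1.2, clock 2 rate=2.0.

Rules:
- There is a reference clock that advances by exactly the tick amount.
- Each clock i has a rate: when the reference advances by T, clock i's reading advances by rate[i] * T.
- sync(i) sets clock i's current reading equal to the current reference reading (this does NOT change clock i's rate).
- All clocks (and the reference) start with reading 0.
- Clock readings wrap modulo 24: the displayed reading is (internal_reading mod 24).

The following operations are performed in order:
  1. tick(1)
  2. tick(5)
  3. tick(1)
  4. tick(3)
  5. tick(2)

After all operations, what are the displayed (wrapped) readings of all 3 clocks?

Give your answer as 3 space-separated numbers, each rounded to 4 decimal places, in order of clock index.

Answer: 13.2000 14.4000 0.0000

Derivation:
After op 1 tick(1): ref=1.0000 raw=[1.1000 1.2000 2.0000]
After op 2 tick(5): ref=6.0000 raw=[6.6000 7.2000 12.0000]
After op 3 tick(1): ref=7.0000 raw=[7.7000 8.4000 14.0000]
After op 4 tick(3): ref=10.0000 raw=[11.0000 12.0000 20.0000]
After op 5 tick(2): ref=12.0000 raw=[13.2000 14.4000 24.0000]
Wrap final raw readings (mod 24): 13.2000 mod 24 = 13.2000; 14.4000 mod 24 = 14.4000; 24.0000 mod 24 = 0.0000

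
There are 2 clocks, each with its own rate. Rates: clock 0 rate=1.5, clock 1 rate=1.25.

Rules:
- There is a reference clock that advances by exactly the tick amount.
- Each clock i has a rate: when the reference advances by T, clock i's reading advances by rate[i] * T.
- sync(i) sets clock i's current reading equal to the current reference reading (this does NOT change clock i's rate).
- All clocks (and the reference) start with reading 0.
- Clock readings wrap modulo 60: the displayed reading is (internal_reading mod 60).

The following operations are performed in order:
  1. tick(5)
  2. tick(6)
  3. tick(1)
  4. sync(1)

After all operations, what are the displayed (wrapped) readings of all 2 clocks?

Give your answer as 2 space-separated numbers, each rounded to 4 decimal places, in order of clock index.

Answer: 18.0000 12.0000

Derivation:
After op 1 tick(5): ref=5.0000 raw=[7.5000 6.2500]
After op 2 tick(6): ref=11.0000 raw=[16.5000 13.7500]
After op 3 tick(1): ref=12.0000 raw=[18.0000 15.0000]
After op 4 sync(1): ref=12.0000 raw=[18.0000 12.0000]
Wrap final raw readings (mod 60): 18.0000 mod 60 = 18.0000; 12.0000 mod 60 = 12.0000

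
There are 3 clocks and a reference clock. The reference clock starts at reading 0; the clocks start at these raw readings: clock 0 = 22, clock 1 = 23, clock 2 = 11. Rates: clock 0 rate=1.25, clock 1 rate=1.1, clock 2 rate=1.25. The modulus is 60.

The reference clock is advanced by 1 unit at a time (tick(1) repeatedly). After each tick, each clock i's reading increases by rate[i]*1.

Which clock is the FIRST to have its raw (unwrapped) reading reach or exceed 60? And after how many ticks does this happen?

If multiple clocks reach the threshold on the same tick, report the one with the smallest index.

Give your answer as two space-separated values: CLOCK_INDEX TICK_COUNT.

Answer: 0 31

Derivation:
clock 0: start=22, rate=1.25, needs 60-22 = 38; ticks = ceil(38/1.25) = ceil(30.4000) = 31; reading at tick 31 = 22 + 1.25*31 = 60.7500
clock 1: start=23, rate=1.1, needs 60-23 = 37; ticks = ceil(37/1.1) = ceil(33.6364) = 34; reading at tick 34 = 23 + 1.1*34 = 60.4000
clock 2: start=11, rate=1.25, needs 60-11 = 49; ticks = ceil(49/1.25) = ceil(39.2000) = 40; reading at tick 40 = 11 + 1.25*40 = 61.0000
Minimum tick count = 31; winners = [0]; smallest index = 0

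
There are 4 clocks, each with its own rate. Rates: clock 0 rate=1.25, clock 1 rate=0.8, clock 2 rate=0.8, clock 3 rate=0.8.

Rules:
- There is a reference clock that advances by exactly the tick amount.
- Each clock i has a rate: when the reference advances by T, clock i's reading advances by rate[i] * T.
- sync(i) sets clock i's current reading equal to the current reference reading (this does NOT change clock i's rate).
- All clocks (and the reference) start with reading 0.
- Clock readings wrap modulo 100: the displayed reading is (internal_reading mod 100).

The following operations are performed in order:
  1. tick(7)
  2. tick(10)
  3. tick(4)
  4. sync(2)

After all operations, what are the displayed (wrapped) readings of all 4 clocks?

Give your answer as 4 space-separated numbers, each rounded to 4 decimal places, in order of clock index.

After op 1 tick(7): ref=7.0000 raw=[8.7500 5.6000 5.6000 5.6000]
After op 2 tick(10): ref=17.0000 raw=[21.2500 13.6000 13.6000 13.6000]
After op 3 tick(4): ref=21.0000 raw=[26.2500 16.8000 16.8000 16.8000]
After op 4 sync(2): ref=21.0000 raw=[26.2500 16.8000 21.0000 16.8000]
Wrap final raw readings (mod 100): 26.2500 mod 100 = 26.2500; 16.8000 mod 100 = 16.8000; 21.0000 mod 100 = 21.0000; 16.8000 mod 100 = 16.8000

Answer: 26.2500 16.8000 21.0000 16.8000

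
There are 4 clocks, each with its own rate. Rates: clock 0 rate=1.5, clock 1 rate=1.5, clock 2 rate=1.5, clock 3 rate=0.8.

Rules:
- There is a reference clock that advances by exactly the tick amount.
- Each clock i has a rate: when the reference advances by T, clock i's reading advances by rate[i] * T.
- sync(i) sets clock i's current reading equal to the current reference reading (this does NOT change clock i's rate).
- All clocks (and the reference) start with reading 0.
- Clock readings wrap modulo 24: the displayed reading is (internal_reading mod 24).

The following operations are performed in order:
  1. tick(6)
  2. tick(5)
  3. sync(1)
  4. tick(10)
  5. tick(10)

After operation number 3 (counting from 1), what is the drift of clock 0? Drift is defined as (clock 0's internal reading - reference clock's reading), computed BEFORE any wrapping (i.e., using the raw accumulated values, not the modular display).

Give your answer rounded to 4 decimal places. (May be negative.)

After op 1 tick(6): ref=6.0000 raw=[9.0000 9.0000 9.0000 4.8000]
After op 2 tick(5): ref=11.0000 raw=[16.5000 16.5000 16.5000 8.8000]
After op 3 sync(1): ref=11.0000 raw=[16.5000 11.0000 16.5000 8.8000]
Drift of clock 0 after op 3: 16.5000 - 11.0000 = 5.5000

Answer: 5.5000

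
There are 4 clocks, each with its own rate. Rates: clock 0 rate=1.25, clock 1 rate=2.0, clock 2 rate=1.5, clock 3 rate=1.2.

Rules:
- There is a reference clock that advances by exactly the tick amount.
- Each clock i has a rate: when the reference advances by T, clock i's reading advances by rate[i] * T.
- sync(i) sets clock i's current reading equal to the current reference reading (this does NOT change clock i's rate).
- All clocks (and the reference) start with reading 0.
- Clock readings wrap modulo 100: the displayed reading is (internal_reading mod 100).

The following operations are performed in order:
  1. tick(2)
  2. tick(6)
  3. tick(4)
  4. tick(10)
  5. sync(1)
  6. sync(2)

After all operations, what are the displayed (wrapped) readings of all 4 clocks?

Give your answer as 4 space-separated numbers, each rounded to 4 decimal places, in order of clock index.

Answer: 27.5000 22.0000 22.0000 26.4000

Derivation:
After op 1 tick(2): ref=2.0000 raw=[2.5000 4.0000 3.0000 2.4000]
After op 2 tick(6): ref=8.0000 raw=[10.0000 16.0000 12.0000 9.6000]
After op 3 tick(4): ref=12.0000 raw=[15.0000 24.0000 18.0000 14.4000]
After op 4 tick(10): ref=22.0000 raw=[27.5000 44.0000 33.0000 26.4000]
After op 5 sync(1): ref=22.0000 raw=[27.5000 22.0000 33.0000 26.4000]
After op 6 sync(2): ref=22.0000 raw=[27.5000 22.0000 22.0000 26.4000]
Wrap final raw readings (mod 100): 27.5000 mod 100 = 27.5000; 22.0000 mod 100 = 22.0000; 22.0000 mod 100 = 22.0000; 26.4000 mod 100 = 26.4000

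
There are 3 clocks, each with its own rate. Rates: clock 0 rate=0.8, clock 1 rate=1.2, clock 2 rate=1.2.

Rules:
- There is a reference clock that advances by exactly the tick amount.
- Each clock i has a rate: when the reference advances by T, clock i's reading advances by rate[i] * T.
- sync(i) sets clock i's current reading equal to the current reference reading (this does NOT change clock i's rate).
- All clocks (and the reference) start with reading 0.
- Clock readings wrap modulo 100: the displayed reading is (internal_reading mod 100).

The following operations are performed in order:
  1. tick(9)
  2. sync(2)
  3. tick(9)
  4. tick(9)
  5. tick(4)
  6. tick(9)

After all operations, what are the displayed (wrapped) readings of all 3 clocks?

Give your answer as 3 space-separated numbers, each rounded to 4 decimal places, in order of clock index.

Answer: 32.0000 48.0000 46.2000

Derivation:
After op 1 tick(9): ref=9.0000 raw=[7.2000 10.8000 10.8000]
After op 2 sync(2): ref=9.0000 raw=[7.2000 10.8000 9.0000]
After op 3 tick(9): ref=18.0000 raw=[14.4000 21.6000 19.8000]
After op 4 tick(9): ref=27.0000 raw=[21.6000 32.4000 30.6000]
After op 5 tick(4): ref=31.0000 raw=[24.8000 37.2000 35.4000]
After op 6 tick(9): ref=40.0000 raw=[32.0000 48.0000 46.2000]
Wrap final raw readings (mod 100): 32.0000 mod 100 = 32.0000; 48.0000 mod 100 = 48.0000; 46.2000 mod 100 = 46.2000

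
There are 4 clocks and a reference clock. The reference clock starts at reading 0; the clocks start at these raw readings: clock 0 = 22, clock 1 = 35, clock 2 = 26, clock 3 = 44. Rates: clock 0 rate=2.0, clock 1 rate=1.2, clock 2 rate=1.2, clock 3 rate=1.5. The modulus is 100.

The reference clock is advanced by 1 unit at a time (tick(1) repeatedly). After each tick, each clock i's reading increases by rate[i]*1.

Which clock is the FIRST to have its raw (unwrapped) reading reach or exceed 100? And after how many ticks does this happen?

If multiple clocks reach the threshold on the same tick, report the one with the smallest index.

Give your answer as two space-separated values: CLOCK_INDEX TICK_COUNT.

Answer: 3 38

Derivation:
clock 0: start=22, rate=2.0, needs 100-22 = 78; ticks = ceil(78/2.0) = ceil(39.0000) = 39; reading at tick 39 = 22 + 2.0*39 = 100.0000
clock 1: start=35, rate=1.2, needs 100-35 = 65; ticks = ceil(65/1.2) = ceil(54.1667) = 55; reading at tick 55 = 35 + 1.2*55 = 101.0000
clock 2: start=26, rate=1.2, needs 100-26 = 74; ticks = ceil(74/1.2) = ceil(61.6667) = 62; reading at tick 62 = 26 + 1.2*62 = 100.4000
clock 3: start=44, rate=1.5, needs 100-44 = 56; ticks = ceil(56/1.5) = ceil(37.3333) = 38; reading at tick 38 = 44 + 1.5*38 = 101.0000
Minimum tick count = 38; winners = [3]; smallest index = 3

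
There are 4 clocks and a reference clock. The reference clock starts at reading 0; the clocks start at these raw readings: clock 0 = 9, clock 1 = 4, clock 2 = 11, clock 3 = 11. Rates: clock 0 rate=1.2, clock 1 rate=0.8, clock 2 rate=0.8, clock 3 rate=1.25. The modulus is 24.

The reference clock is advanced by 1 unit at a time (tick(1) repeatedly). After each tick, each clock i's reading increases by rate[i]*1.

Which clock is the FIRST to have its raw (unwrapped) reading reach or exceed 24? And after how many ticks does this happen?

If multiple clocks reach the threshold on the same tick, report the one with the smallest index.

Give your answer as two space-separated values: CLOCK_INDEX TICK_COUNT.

Answer: 3 11

Derivation:
clock 0: start=9, rate=1.2, needs 24-9 = 15; ticks = ceil(15/1.2) = ceil(12.5000) = 13; reading at tick 13 = 9 + 1.2*13 = 24.6000
clock 1: start=4, rate=0.8, needs 24-4 = 20; ticks = ceil(20/0.8) = ceil(25.0000) = 25; reading at tick 25 = 4 + 0.8*25 = 24.0000
clock 2: start=11, rate=0.8, needs 24-11 = 13; ticks = ceil(13/0.8) = ceil(16.2500) = 17; reading at tick 17 = 11 + 0.8*17 = 24.6000
clock 3: start=11, rate=1.25, needs 24-11 = 13; ticks = ceil(13/1.25) = ceil(10.4000) = 11; reading at tick 11 = 11 + 1.25*11 = 24.7500
Minimum tick count = 11; winners = [3]; smallest index = 3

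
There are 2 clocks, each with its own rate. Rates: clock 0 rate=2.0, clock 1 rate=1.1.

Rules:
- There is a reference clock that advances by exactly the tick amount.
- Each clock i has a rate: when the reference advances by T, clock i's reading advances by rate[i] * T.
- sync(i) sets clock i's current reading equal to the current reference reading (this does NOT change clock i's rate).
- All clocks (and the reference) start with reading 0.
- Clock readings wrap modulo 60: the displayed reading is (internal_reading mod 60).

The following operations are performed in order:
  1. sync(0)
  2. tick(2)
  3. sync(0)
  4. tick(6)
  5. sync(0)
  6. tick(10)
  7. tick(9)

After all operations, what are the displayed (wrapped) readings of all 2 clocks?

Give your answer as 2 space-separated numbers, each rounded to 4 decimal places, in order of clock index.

After op 1 sync(0): ref=0.0000 raw=[0.0000 0.0000]
After op 2 tick(2): ref=2.0000 raw=[4.0000 2.2000]
After op 3 sync(0): ref=2.0000 raw=[2.0000 2.2000]
After op 4 tick(6): ref=8.0000 raw=[14.0000 8.8000]
After op 5 sync(0): ref=8.0000 raw=[8.0000 8.8000]
After op 6 tick(10): ref=18.0000 raw=[28.0000 19.8000]
After op 7 tick(9): ref=27.0000 raw=[46.0000 29.7000]
Wrap final raw readings (mod 60): 46.0000 mod 60 = 46.0000; 29.7000 mod 60 = 29.7000

Answer: 46.0000 29.7000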